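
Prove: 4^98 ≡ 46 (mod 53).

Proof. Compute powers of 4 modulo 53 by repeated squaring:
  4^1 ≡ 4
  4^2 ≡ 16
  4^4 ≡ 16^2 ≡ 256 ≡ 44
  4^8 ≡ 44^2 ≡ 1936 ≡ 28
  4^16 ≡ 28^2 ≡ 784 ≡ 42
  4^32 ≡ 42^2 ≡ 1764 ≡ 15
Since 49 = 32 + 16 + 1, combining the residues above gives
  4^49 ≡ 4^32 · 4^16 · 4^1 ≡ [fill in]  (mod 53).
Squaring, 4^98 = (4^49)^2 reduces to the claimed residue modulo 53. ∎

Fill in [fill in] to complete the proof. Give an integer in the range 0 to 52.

4^32 · 4^16 · 4^1 ≡ 15 · 42 · 4 = 2520.
2520 mod 53 = 29, so 4^49 ≡ 29 (mod 53).

29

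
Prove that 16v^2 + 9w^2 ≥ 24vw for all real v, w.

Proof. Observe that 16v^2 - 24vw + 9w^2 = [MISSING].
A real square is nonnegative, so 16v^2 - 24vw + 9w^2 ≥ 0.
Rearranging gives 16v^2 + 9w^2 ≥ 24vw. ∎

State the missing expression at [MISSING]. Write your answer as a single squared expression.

16v^2 - 24vw + 9w^2 is a perfect-square trinomial: the outer terms are (4v)^2 and (3w)^2, and the cross term is -2·4v·3w.
So 16v^2 - 24vw + 9w^2 = (4v - 3w)^2 ≥ 0.

(4v - 3w)^2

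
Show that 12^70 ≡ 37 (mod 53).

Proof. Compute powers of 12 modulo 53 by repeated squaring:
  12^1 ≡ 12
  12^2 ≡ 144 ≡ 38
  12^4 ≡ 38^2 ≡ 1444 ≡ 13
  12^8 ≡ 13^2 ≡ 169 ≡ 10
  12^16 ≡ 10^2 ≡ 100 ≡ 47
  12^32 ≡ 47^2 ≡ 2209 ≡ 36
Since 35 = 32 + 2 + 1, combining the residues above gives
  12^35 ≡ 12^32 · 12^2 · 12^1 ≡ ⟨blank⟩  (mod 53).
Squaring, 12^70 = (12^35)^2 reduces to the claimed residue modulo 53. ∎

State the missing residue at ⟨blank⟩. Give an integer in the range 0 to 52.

12^32 · 12^2 · 12^1 ≡ 36 · 38 · 12 = 16416.
16416 mod 53 = 39, so 12^35 ≡ 39 (mod 53).

39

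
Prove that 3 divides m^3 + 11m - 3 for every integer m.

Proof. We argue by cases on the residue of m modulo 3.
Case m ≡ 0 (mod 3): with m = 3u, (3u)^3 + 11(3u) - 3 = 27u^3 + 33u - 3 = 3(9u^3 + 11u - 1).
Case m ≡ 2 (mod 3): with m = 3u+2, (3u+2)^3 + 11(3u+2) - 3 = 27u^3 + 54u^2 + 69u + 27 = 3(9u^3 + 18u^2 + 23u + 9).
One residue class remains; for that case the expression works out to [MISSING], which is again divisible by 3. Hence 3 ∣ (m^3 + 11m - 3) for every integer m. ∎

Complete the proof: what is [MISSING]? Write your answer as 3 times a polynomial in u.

3(9u^3 + 9u^2 + 14u + 3)

Only m ≡ 1 (mod 3) is unaccounted for. Put m = 3u+1:
(3u+1)^3 + 11(3u+1) - 3 expands to 27u^3 + 27u^2 + 42u + 9,
and factoring out 3 leaves 3(9u^3 + 9u^2 + 14u + 3).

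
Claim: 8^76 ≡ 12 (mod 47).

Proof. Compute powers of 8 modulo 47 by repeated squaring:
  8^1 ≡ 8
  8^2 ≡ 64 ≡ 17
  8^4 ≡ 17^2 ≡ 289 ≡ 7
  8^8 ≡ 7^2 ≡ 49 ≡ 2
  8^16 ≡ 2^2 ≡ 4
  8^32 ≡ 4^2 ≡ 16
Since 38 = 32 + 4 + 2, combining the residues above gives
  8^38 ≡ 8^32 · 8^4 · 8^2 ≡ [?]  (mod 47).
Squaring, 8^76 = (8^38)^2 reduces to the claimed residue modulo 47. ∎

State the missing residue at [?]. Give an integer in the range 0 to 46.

24

8^32 · 8^4 · 8^2 ≡ 16 · 7 · 17 = 1904.
1904 mod 47 = 24, so 8^38 ≡ 24 (mod 47).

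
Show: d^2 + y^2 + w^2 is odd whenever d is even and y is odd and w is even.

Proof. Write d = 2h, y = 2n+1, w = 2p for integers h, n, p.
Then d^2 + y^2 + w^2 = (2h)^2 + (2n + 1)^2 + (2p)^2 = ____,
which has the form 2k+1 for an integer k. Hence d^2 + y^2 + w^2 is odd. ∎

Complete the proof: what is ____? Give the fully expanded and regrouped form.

2(2h^2 + 2n^2 + 2n + 2p^2) + 1

(2h)^2 + (2n + 1)^2 + (2p)^2 = 4h^2 + 4n^2 + 4n + 4p^2 + 1
= 2(2h^2 + 2n^2 + 2n + 2p^2) + 1.
Since 2h^2 + 2n^2 + 2n + 2p^2 is an integer, the sum of squares is of the form 2k+1 for an integer k.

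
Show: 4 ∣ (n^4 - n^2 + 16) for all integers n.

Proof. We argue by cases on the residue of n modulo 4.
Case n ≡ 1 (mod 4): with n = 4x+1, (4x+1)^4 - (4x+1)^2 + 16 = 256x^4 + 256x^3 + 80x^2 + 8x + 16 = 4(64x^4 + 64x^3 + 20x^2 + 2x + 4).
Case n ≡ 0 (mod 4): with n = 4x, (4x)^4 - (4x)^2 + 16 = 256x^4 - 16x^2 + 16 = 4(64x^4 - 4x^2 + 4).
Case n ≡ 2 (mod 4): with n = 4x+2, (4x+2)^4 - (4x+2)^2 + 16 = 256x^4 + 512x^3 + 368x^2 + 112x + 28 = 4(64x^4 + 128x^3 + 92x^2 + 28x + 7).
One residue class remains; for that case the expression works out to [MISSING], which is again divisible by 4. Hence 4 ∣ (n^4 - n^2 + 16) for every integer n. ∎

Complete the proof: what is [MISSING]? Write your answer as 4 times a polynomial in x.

Only n ≡ 3 (mod 4) is unaccounted for. Put n = 4x+3:
(4x+3)^4 - (4x+3)^2 + 16 expands to 256x^4 + 768x^3 + 848x^2 + 408x + 88,
and factoring out 4 leaves 4(64x^4 + 192x^3 + 212x^2 + 102x + 22).

4(64x^4 + 192x^3 + 212x^2 + 102x + 22)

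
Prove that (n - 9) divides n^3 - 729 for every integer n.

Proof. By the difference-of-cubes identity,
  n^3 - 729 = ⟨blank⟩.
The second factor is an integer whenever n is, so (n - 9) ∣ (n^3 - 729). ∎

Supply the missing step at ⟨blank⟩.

(n - 9)(n^2 + 9n + 81)

Polynomial division of n^3 - 729 by n - 9 leaves remainder 0 and quotient n^2 + 9n + 81.
Hence n^3 - 729 = (n - 9)(n^2 + 9n + 81).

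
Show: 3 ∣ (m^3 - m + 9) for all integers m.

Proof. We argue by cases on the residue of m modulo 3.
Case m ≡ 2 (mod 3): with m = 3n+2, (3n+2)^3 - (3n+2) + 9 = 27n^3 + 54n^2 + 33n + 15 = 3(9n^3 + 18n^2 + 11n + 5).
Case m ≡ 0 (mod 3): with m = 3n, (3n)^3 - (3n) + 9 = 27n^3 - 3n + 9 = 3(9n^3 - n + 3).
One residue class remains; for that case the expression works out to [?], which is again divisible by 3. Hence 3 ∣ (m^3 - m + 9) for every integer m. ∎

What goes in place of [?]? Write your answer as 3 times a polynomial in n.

Only m ≡ 1 (mod 3) is unaccounted for. Put m = 3n+1:
(3n+1)^3 - (3n+1) + 9 expands to 27n^3 + 27n^2 + 6n + 9,
and factoring out 3 leaves 3(9n^3 + 9n^2 + 2n + 3).

3(9n^3 + 9n^2 + 2n + 3)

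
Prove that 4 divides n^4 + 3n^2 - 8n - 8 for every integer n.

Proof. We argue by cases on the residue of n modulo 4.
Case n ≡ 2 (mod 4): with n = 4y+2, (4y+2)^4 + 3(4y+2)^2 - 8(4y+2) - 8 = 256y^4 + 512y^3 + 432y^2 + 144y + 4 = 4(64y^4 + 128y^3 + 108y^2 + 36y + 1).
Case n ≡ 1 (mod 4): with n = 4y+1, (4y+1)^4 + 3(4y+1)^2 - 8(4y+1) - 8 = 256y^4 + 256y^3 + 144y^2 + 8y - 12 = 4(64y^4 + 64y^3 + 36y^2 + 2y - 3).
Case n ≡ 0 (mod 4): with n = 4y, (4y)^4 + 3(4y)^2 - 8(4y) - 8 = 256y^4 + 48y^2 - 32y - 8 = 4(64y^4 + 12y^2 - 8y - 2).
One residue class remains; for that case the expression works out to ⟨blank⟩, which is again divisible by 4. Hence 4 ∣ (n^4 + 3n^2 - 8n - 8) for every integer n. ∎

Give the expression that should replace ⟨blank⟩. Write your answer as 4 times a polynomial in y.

4(64y^4 + 192y^3 + 228y^2 + 118y + 19)

The residues treated are {2, 1, 0}, so the missing case is n ≡ 3 (mod 4); write n = 4y+3.
Then (4y+3)^4 + 3(4y+3)^2 - 8(4y+3) - 8 = 256y^4 + 768y^3 + 912y^2 + 472y + 76 = 4(64y^4 + 192y^3 + 228y^2 + 118y + 19).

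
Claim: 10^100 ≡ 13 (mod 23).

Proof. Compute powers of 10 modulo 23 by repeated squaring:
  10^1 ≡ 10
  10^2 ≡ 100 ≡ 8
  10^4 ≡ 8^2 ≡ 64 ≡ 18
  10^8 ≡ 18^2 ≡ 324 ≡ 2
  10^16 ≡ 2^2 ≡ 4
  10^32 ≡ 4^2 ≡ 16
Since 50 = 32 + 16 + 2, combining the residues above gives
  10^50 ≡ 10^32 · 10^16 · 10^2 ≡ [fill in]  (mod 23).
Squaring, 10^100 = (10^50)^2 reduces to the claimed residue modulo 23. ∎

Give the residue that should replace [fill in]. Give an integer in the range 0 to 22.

6

Multiply the listed residues: 16 · 4 · 8 = 64 → 512.
Reducing modulo 23: 512 = 22·23 + 6, so 10^50 ≡ 6.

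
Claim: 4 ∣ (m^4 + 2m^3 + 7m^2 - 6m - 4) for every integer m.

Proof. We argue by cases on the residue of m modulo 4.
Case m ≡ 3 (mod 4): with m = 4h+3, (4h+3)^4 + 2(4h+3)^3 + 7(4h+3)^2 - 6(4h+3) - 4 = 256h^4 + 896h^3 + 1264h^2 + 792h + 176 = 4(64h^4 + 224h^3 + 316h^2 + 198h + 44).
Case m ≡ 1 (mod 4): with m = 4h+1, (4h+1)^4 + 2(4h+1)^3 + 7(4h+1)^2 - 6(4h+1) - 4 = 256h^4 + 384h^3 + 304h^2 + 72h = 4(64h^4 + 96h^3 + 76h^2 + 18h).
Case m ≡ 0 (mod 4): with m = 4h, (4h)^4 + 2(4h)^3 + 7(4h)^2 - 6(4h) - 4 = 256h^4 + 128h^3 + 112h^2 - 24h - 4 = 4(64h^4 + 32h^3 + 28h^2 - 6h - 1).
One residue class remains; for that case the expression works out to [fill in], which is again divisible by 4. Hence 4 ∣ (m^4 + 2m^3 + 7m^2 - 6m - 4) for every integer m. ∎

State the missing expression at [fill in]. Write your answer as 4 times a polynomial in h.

Only m ≡ 2 (mod 4) is unaccounted for. Put m = 4h+2:
(4h+2)^4 + 2(4h+2)^3 + 7(4h+2)^2 - 6(4h+2) - 4 expands to 256h^4 + 640h^3 + 688h^2 + 312h + 44,
and factoring out 4 leaves 4(64h^4 + 160h^3 + 172h^2 + 78h + 11).

4(64h^4 + 160h^3 + 172h^2 + 78h + 11)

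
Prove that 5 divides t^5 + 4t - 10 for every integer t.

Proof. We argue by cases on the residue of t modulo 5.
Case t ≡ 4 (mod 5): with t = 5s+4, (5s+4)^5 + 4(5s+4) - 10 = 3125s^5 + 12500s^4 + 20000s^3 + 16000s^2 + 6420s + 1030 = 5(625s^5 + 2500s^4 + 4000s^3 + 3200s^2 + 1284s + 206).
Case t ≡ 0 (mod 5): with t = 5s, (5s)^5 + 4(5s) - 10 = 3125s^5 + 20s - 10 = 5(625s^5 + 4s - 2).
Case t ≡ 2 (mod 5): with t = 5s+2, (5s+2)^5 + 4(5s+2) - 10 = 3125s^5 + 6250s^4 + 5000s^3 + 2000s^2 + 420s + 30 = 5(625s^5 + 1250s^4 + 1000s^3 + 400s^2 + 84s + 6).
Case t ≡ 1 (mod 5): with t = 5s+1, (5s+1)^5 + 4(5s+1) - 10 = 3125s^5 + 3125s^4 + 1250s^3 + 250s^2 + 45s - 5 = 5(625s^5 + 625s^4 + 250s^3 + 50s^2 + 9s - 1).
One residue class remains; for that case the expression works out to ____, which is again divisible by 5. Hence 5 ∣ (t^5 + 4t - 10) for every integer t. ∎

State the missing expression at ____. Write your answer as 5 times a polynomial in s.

5(625s^5 + 1875s^4 + 2250s^3 + 1350s^2 + 409s + 49)

The residues treated are {4, 0, 2, 1}, so the missing case is t ≡ 3 (mod 5); write t = 5s+3.
Then (5s+3)^5 + 4(5s+3) - 10 = 3125s^5 + 9375s^4 + 11250s^3 + 6750s^2 + 2045s + 245 = 5(625s^5 + 1875s^4 + 2250s^3 + 1350s^2 + 409s + 49).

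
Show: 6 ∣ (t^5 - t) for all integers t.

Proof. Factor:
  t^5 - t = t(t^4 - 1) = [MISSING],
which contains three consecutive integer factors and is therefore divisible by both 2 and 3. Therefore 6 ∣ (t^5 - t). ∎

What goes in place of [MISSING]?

t^4 - 1 = (t^2 - 1)(t^2 + 1), and t^2 - 1 = (t-1)(t+1).
So t(t^4 - 1) = (t - 1)t(t + 1)(t^2 + 1).

(t - 1)t(t + 1)(t^2 + 1)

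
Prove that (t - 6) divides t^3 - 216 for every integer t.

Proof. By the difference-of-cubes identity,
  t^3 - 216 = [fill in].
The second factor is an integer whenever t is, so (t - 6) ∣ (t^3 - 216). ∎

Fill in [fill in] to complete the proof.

Polynomial division of t^3 - 216 by t - 6 leaves remainder 0 and quotient t^2 + 6t + 36.
Hence t^3 - 216 = (t - 6)(t^2 + 6t + 36).

(t - 6)(t^2 + 6t + 36)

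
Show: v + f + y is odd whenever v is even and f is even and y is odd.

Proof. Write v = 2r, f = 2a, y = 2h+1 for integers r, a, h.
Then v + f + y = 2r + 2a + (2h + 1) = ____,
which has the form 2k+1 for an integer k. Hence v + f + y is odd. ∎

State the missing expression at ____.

2(a + h + r) + 1

Expanding: 2r + 2a + (2h + 1) = 2a + 2h + 2r + 1.
Every term except the constant is even, so this is 2(a + h + r) + 1,
and a + h + r ∈ ℤ gives the required form.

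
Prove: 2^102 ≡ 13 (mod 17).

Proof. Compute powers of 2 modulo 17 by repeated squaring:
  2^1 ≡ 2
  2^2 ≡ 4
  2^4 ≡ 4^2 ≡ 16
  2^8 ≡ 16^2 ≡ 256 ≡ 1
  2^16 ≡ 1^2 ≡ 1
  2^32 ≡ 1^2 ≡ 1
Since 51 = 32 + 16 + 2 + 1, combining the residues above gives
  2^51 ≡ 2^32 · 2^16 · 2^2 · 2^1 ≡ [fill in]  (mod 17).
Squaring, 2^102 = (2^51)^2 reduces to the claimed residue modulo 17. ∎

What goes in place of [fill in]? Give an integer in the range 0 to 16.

Multiply the listed residues: 1 · 1 · 4 · 2 = 1 → 4 → 8.
Reducing modulo 17: 8 = 0·17 + 8, so 2^51 ≡ 8.

8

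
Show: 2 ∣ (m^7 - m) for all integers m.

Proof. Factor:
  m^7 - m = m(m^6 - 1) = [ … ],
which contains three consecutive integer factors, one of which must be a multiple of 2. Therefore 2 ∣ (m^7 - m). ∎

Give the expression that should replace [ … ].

(m - 1)m(m + 1)(m^4 + m^2 + 1)

m^6 - 1 = (m^2 - 1)(m^4 + m^2 + 1), and m^2 - 1 = (m-1)(m+1).
So m(m^6 - 1) = (m - 1)m(m + 1)(m^4 + m^2 + 1).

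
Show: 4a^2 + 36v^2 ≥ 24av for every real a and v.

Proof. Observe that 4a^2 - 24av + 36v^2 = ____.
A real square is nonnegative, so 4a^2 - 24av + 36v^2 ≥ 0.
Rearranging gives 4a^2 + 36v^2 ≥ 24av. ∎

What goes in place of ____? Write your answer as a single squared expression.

(2a - 6v)^2

4a^2 - 24av + 36v^2 is a perfect-square trinomial: the outer terms are (2a)^2 and (6v)^2, and the cross term is -2·2a·6v.
So 4a^2 - 24av + 36v^2 = (2a - 6v)^2 ≥ 0.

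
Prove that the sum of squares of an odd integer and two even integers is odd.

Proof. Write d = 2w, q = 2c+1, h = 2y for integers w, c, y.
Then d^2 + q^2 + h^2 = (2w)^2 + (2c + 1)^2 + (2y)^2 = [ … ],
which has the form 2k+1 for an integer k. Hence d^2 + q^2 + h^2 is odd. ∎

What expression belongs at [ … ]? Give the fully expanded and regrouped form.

Expanding: (2w)^2 + (2c + 1)^2 + (2y)^2 = 4c^2 + 4c + 4w^2 + 4y^2 + 1.
Every term except the constant is even, so this is 2(2c^2 + 2c + 2w^2 + 2y^2) + 1,
and 2c^2 + 2c + 2w^2 + 2y^2 ∈ ℤ gives the required form.

2(2c^2 + 2c + 2w^2 + 2y^2) + 1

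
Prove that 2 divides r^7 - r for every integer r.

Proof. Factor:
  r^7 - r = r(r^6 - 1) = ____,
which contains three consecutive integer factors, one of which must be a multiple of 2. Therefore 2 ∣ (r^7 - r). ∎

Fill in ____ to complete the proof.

(r - 1)r(r + 1)(r^4 + r^2 + 1)

r^6 - 1 = (r^2 - 1)(r^4 + r^2 + 1), and r^2 - 1 = (r-1)(r+1).
So r(r^6 - 1) = (r - 1)r(r + 1)(r^4 + r^2 + 1).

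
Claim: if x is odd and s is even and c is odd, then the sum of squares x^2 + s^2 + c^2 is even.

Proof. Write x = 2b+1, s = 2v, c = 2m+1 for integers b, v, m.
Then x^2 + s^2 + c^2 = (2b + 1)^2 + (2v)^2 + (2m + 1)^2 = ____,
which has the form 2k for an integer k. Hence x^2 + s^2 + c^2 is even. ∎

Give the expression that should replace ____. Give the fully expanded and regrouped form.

2(2b^2 + 2b + 2m^2 + 2m + 2v^2 + 1)

(2b + 1)^2 + (2v)^2 + (2m + 1)^2 = 4b^2 + 4b + 4m^2 + 4m + 4v^2 + 2
= 2(2b^2 + 2b + 2m^2 + 2m + 2v^2 + 1).
Since 2b^2 + 2b + 2m^2 + 2m + 2v^2 + 1 is an integer, the sum of squares is of the form 2k for an integer k.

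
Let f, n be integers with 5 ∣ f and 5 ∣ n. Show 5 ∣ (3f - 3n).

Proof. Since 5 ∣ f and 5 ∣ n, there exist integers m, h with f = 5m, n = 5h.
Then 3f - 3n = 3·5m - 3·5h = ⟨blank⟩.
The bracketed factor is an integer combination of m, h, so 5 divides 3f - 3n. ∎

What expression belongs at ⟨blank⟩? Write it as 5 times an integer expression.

Pull the common 5 out of every term: 3·5m - 3·5h = 5(-3h + 3m).
-3h + 3m is an integer, which exhibits the divisibility.

5(-3h + 3m)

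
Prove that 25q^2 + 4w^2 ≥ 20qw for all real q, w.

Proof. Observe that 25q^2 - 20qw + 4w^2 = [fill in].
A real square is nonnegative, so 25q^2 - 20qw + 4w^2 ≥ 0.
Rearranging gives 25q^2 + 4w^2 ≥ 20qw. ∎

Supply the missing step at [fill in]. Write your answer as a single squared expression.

25q^2 - 20qw + 4w^2 is a perfect-square trinomial: the outer terms are (5q)^2 and (2w)^2, and the cross term is -2·5q·2w.
So 25q^2 - 20qw + 4w^2 = (5q - 2w)^2 ≥ 0.

(5q - 2w)^2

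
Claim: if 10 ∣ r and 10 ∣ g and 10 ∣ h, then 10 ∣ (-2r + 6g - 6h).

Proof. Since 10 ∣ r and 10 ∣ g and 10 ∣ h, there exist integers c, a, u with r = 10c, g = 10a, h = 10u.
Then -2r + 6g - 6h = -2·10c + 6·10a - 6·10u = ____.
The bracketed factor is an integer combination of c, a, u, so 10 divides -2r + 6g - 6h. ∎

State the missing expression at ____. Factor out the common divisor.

10(6a - 2c - 6u)

Pull the common 10 out of every term: -2·10c + 6·10a - 6·10u = 10(6a - 2c - 6u).
6a - 2c - 6u is an integer, which exhibits the divisibility.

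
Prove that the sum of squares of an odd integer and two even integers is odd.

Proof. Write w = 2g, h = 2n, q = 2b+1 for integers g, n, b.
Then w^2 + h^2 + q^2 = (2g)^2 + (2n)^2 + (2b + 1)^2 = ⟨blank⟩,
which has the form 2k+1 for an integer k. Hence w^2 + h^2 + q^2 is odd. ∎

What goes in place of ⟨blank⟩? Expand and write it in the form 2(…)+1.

2(2b^2 + 2b + 2g^2 + 2n^2) + 1

(2g)^2 + (2n)^2 + (2b + 1)^2 = 4b^2 + 4b + 4g^2 + 4n^2 + 1
= 2(2b^2 + 2b + 2g^2 + 2n^2) + 1.
Since 2b^2 + 2b + 2g^2 + 2n^2 is an integer, the sum of squares is of the form 2k+1 for an integer k.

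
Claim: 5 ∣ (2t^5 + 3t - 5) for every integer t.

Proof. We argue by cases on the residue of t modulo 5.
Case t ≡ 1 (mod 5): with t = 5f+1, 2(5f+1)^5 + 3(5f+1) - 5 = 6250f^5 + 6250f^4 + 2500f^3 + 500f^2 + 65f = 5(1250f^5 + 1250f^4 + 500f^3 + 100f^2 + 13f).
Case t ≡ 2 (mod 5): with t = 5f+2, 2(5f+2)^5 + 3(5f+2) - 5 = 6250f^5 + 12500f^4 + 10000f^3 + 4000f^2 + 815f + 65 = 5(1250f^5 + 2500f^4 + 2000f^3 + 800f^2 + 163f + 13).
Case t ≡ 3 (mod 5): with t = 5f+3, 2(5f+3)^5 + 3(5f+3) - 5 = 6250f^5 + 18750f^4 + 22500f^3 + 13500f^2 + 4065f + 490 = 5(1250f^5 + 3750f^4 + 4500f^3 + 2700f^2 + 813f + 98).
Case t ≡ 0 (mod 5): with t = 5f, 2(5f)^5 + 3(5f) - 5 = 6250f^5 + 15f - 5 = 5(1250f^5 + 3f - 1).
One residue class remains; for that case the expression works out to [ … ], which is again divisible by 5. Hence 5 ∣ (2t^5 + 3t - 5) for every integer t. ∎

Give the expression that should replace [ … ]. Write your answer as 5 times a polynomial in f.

Only t ≡ 4 (mod 5) is unaccounted for. Put t = 5f+4:
2(5f+4)^5 + 3(5f+4) - 5 expands to 6250f^5 + 25000f^4 + 40000f^3 + 32000f^2 + 12815f + 2055,
and factoring out 5 leaves 5(1250f^5 + 5000f^4 + 8000f^3 + 6400f^2 + 2563f + 411).

5(1250f^5 + 5000f^4 + 8000f^3 + 6400f^2 + 2563f + 411)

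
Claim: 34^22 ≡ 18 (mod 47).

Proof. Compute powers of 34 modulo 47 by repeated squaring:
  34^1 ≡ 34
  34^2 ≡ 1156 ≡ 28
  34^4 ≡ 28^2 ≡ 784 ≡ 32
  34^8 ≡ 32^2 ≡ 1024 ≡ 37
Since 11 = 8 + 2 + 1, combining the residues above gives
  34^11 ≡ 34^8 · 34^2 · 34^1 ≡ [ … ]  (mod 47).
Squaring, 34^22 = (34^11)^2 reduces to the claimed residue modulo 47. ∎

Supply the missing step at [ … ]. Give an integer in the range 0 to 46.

34^8 · 34^2 · 34^1 ≡ 37 · 28 · 34 = 35224.
35224 mod 47 = 21, so 34^11 ≡ 21 (mod 47).

21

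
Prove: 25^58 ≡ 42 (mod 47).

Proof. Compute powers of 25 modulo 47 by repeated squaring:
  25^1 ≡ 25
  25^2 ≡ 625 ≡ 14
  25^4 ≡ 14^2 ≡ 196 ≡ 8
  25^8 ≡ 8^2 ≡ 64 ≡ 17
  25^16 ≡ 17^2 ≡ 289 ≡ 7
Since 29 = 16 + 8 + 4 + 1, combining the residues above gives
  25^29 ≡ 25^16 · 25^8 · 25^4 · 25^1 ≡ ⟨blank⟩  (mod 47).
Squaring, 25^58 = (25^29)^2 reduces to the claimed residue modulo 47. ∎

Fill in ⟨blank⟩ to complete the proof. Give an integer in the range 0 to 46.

Multiply the listed residues: 7 · 17 · 8 · 25 = 119 → 952 → 23800.
Reducing modulo 47: 23800 = 506·47 + 18, so 25^29 ≡ 18.

18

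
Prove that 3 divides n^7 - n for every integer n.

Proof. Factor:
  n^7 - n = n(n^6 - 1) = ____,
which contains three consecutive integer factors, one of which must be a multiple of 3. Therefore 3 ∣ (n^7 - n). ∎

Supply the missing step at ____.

(n - 1)n(n + 1)(n^4 + n^2 + 1)

n^6 - 1 = (n^2 - 1)(n^4 + n^2 + 1), and n^2 - 1 = (n-1)(n+1).
So n(n^6 - 1) = (n - 1)n(n + 1)(n^4 + n^2 + 1).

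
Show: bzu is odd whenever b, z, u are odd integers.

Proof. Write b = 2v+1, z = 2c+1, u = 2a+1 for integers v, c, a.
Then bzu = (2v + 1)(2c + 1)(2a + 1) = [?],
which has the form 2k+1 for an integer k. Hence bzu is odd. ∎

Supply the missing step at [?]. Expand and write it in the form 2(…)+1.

(2v + 1)(2c + 1)(2a + 1) = 8acv + 4ac + 4av + 2a + 4cv + 2c + 2v + 1
= 2(4acv + 2ac + 2av + a + 2cv + c + v) + 1.
Since 4acv + 2ac + 2av + a + 2cv + c + v is an integer, the product is of the form 2k+1 for an integer k.

2(4acv + 2ac + 2av + a + 2cv + c + v) + 1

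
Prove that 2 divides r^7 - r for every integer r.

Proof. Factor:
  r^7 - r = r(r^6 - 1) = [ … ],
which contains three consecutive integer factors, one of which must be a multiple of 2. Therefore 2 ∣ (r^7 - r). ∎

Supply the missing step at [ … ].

r^6 - 1 = (r^2 - 1)(r^4 + r^2 + 1), and r^2 - 1 = (r-1)(r+1).
So r(r^6 - 1) = (r - 1)r(r + 1)(r^4 + r^2 + 1).

(r - 1)r(r + 1)(r^4 + r^2 + 1)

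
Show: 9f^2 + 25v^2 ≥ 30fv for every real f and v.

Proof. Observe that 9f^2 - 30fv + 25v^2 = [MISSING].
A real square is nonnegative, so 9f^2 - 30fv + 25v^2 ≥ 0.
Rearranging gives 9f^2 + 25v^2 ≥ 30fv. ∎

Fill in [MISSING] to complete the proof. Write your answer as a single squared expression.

(3f - 5v)^2

9f^2 - 30fv + 25v^2 is a perfect-square trinomial: the outer terms are (3f)^2 and (5v)^2, and the cross term is -2·3f·5v.
So 9f^2 - 30fv + 25v^2 = (3f - 5v)^2 ≥ 0.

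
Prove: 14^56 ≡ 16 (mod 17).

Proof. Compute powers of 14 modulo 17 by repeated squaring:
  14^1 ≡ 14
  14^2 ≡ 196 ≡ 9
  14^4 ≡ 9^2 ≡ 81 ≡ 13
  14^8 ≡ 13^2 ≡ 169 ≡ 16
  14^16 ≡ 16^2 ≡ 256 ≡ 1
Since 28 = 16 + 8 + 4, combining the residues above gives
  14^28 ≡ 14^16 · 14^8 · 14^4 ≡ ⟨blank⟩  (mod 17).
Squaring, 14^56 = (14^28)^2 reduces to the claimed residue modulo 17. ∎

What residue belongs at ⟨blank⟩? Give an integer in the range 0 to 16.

4

14^16 · 14^8 · 14^4 ≡ 1 · 16 · 13 = 208.
208 mod 17 = 4, so 14^28 ≡ 4 (mod 17).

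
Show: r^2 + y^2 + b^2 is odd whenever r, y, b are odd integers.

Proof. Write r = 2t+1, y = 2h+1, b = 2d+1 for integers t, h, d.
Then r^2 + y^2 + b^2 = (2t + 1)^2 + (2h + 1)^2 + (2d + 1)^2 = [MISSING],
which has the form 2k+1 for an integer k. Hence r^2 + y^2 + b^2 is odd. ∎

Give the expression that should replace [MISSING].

Expanding: (2t + 1)^2 + (2h + 1)^2 + (2d + 1)^2 = 4d^2 + 4d + 4h^2 + 4h + 4t^2 + 4t + 3.
Every term except the constant is even, so this is 2(2d^2 + 2d + 2h^2 + 2h + 2t^2 + 2t + 1) + 1,
and 2d^2 + 2d + 2h^2 + 2h + 2t^2 + 2t + 1 ∈ ℤ gives the required form.

2(2d^2 + 2d + 2h^2 + 2h + 2t^2 + 2t + 1) + 1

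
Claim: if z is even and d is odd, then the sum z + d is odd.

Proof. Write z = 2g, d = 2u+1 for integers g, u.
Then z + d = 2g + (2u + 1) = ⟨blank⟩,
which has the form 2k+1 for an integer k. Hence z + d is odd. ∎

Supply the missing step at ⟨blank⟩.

2(g + u) + 1

Expanding: 2g + (2u + 1) = 2g + 2u + 1.
Every term except the constant is even, so this is 2(g + u) + 1,
and g + u ∈ ℤ gives the required form.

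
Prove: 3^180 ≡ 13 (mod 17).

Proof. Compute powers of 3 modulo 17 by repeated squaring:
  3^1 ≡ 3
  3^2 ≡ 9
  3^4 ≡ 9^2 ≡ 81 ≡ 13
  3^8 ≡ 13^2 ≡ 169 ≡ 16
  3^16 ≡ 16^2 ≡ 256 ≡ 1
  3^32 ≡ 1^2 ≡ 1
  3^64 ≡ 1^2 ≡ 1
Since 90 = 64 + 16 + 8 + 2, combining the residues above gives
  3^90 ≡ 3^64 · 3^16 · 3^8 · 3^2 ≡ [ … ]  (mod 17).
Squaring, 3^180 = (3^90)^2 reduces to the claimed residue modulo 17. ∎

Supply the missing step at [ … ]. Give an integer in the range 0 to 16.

Multiply the listed residues: 1 · 1 · 16 · 9 = 1 → 16 → 144.
Reducing modulo 17: 144 = 8·17 + 8, so 3^90 ≡ 8.

8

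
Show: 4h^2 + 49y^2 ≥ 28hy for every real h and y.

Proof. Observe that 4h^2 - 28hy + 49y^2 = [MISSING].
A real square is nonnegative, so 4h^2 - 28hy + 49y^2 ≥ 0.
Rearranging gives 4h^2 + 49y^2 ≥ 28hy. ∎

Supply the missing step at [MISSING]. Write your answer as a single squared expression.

(2h - 7y)^2

The leading and trailing coefficients are 2^2 and 7^2, and 28 = 2·2·7, so the trinomial is (2h - 7y)^2.
Hence 4h^2 - 28hy + 49y^2 ≥ 0.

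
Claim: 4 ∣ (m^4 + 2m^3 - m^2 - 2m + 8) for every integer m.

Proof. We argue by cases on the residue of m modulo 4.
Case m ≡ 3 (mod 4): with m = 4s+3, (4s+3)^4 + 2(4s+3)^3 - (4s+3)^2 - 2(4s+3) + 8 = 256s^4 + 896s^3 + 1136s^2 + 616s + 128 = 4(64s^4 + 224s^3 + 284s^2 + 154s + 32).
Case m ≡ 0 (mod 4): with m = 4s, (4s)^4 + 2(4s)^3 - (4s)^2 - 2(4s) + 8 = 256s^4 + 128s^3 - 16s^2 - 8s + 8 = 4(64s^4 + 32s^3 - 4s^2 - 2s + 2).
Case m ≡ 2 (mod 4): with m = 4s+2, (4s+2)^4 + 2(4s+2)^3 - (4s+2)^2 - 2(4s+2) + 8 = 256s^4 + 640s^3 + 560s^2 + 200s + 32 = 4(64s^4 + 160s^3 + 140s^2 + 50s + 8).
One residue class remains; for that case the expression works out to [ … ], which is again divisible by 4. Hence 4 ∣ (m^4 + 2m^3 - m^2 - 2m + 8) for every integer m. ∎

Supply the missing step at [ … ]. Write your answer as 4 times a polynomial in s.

4(64s^4 + 96s^3 + 44s^2 + 6s + 2)

The residues treated are {3, 0, 2}, so the missing case is m ≡ 1 (mod 4); write m = 4s+1.
Then (4s+1)^4 + 2(4s+1)^3 - (4s+1)^2 - 2(4s+1) + 8 = 256s^4 + 384s^3 + 176s^2 + 24s + 8 = 4(64s^4 + 96s^3 + 44s^2 + 6s + 2).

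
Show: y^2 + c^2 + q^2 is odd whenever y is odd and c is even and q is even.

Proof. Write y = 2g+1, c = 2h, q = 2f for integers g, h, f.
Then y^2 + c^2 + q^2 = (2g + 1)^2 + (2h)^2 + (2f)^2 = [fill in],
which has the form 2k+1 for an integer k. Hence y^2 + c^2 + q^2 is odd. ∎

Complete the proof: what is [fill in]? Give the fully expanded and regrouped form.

Expanding: (2g + 1)^2 + (2h)^2 + (2f)^2 = 4f^2 + 4g^2 + 4g + 4h^2 + 1.
Every term except the constant is even, so this is 2(2f^2 + 2g^2 + 2g + 2h^2) + 1,
and 2f^2 + 2g^2 + 2g + 2h^2 ∈ ℤ gives the required form.

2(2f^2 + 2g^2 + 2g + 2h^2) + 1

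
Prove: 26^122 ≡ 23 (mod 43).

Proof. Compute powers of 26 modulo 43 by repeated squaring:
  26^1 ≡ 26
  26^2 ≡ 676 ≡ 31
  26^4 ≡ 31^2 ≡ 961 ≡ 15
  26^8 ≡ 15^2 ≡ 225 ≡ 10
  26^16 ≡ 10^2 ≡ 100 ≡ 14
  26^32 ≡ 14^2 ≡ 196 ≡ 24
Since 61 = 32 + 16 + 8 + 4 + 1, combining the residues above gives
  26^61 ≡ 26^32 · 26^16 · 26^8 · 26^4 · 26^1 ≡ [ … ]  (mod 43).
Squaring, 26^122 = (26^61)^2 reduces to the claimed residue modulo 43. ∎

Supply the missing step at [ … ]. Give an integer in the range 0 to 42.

26^32 · 26^16 · 26^8 · 26^4 · 26^1 ≡ 24 · 14 · 10 · 15 · 26 = 1310400.
1310400 mod 43 = 18, so 26^61 ≡ 18 (mod 43).

18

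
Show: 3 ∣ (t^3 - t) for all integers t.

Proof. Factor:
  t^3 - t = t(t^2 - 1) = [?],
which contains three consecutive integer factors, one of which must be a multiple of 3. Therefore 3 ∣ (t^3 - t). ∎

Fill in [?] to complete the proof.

t(t^2 - 1) = t(t - 1)(t + 1) = (t - 1)t(t + 1).
These three factors are consecutive integers, so their product is divisible by 3.

(t - 1)t(t + 1)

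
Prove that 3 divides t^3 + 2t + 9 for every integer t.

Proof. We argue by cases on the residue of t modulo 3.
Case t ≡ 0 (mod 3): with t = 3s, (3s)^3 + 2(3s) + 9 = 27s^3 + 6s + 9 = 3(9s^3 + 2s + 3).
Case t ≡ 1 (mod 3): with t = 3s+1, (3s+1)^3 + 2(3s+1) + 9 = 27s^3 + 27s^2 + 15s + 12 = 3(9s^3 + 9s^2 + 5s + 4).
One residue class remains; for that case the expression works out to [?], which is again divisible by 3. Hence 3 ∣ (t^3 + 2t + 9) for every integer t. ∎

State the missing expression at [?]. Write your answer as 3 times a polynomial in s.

The residues treated are {0, 1}, so the missing case is t ≡ 2 (mod 3); write t = 3s+2.
Then (3s+2)^3 + 2(3s+2) + 9 = 27s^3 + 54s^2 + 42s + 21 = 3(9s^3 + 18s^2 + 14s + 7).

3(9s^3 + 18s^2 + 14s + 7)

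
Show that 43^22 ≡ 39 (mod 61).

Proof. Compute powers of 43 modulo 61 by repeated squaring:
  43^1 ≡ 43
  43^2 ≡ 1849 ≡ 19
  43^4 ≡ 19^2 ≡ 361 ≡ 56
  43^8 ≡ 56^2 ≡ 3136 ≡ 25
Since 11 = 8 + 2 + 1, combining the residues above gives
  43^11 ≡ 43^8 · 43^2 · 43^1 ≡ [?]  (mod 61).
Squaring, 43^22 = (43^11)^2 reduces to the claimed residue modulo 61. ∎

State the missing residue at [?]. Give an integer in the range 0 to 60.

51

Multiply the listed residues: 25 · 19 · 43 = 475 → 20425.
Reducing modulo 61: 20425 = 334·61 + 51, so 43^11 ≡ 51.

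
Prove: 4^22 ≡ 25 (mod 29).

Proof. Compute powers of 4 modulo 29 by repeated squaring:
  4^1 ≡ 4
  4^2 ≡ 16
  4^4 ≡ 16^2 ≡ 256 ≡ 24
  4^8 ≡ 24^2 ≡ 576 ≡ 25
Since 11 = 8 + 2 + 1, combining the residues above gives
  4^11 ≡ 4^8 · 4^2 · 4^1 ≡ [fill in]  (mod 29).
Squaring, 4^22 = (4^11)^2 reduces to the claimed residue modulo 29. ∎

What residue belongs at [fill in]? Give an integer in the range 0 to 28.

5

Multiply the listed residues: 25 · 16 · 4 = 400 → 1600.
Reducing modulo 29: 1600 = 55·29 + 5, so 4^11 ≡ 5.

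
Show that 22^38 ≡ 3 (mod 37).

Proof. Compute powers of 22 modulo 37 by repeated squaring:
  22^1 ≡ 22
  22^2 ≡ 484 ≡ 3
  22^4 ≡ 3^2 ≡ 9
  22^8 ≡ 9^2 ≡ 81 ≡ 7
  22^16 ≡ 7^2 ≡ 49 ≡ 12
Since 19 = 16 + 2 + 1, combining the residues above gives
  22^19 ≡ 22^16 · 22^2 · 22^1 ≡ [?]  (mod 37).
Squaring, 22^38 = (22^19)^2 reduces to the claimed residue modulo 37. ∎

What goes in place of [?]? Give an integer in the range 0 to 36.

15

22^16 · 22^2 · 22^1 ≡ 12 · 3 · 22 = 792.
792 mod 37 = 15, so 22^19 ≡ 15 (mod 37).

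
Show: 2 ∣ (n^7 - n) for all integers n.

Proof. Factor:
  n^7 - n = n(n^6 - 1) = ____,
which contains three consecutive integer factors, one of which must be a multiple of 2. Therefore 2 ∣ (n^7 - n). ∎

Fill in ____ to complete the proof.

(n - 1)n(n + 1)(n^4 + n^2 + 1)

n^6 - 1 = (n^2 - 1)(n^4 + n^2 + 1), and n^2 - 1 = (n-1)(n+1).
So n(n^6 - 1) = (n - 1)n(n + 1)(n^4 + n^2 + 1).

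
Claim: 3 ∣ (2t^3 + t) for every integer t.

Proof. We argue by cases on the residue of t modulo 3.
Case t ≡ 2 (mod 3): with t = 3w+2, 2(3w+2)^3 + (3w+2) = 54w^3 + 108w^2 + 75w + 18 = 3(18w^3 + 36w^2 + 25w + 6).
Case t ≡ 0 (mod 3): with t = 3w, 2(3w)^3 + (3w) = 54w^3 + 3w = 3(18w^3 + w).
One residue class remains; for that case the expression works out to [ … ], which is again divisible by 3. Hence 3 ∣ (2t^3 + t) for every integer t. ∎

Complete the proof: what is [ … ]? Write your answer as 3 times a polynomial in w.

The residues treated are {2, 0}, so the missing case is t ≡ 1 (mod 3); write t = 3w+1.
Then 2(3w+1)^3 + (3w+1) = 54w^3 + 54w^2 + 21w + 3 = 3(18w^3 + 18w^2 + 7w + 1).

3(18w^3 + 18w^2 + 7w + 1)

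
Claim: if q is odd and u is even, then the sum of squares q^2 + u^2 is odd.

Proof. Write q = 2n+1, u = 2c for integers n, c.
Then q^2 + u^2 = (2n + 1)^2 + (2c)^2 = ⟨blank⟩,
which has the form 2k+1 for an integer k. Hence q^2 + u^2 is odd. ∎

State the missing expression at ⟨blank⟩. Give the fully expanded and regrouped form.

2(2c^2 + 2n^2 + 2n) + 1

Expanding: (2n + 1)^2 + (2c)^2 = 4c^2 + 4n^2 + 4n + 1.
Every term except the constant is even, so this is 2(2c^2 + 2n^2 + 2n) + 1,
and 2c^2 + 2n^2 + 2n ∈ ℤ gives the required form.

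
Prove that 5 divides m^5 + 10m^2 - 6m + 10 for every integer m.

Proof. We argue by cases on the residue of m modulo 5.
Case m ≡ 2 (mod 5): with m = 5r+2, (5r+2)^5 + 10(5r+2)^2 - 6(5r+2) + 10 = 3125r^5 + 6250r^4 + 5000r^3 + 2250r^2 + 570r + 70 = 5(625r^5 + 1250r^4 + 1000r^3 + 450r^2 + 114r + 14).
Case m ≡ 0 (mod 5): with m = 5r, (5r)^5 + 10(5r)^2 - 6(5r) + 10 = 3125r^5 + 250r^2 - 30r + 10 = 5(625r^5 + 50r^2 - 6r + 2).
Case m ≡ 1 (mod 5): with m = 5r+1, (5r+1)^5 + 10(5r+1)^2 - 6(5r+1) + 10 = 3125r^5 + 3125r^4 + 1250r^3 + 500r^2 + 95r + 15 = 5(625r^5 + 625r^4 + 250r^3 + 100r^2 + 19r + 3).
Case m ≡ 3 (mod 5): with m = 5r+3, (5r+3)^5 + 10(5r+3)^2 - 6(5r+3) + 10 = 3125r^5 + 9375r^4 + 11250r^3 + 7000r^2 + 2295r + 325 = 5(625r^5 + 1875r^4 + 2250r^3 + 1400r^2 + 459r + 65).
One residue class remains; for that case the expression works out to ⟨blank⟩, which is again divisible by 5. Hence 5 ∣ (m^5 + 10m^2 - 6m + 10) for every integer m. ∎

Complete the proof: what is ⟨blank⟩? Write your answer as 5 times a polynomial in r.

5(625r^5 + 2500r^4 + 4000r^3 + 3250r^2 + 1354r + 234)

Only m ≡ 4 (mod 5) is unaccounted for. Put m = 5r+4:
(5r+4)^5 + 10(5r+4)^2 - 6(5r+4) + 10 expands to 3125r^5 + 12500r^4 + 20000r^3 + 16250r^2 + 6770r + 1170,
and factoring out 5 leaves 5(625r^5 + 2500r^4 + 4000r^3 + 3250r^2 + 1354r + 234).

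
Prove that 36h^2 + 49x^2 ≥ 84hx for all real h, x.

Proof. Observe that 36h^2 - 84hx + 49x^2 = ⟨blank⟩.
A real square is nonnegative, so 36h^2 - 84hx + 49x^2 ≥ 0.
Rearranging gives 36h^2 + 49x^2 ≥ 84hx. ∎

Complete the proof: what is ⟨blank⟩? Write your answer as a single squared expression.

36h^2 - 84hx + 49x^2 is a perfect-square trinomial: the outer terms are (6h)^2 and (7x)^2, and the cross term is -2·6h·7x.
So 36h^2 - 84hx + 49x^2 = (6h - 7x)^2 ≥ 0.

(6h - 7x)^2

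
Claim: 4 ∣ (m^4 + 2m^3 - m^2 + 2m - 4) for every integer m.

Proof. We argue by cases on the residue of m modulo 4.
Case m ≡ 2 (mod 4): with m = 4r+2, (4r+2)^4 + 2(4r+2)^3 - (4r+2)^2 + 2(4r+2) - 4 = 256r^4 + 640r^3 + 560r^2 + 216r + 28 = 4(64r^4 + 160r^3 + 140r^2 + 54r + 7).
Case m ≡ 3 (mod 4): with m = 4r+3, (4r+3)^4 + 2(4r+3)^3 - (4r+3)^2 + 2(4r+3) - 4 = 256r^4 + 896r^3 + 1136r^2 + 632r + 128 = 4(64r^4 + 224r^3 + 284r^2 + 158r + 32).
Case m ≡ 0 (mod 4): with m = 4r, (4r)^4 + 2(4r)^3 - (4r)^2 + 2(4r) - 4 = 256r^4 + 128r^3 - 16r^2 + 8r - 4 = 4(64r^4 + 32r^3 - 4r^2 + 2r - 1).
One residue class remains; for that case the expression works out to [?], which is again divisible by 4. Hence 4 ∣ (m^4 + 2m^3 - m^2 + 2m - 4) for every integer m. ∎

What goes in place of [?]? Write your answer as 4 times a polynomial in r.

Only m ≡ 1 (mod 4) is unaccounted for. Put m = 4r+1:
(4r+1)^4 + 2(4r+1)^3 - (4r+1)^2 + 2(4r+1) - 4 expands to 256r^4 + 384r^3 + 176r^2 + 40r,
and factoring out 4 leaves 4(64r^4 + 96r^3 + 44r^2 + 10r).

4(64r^4 + 96r^3 + 44r^2 + 10r)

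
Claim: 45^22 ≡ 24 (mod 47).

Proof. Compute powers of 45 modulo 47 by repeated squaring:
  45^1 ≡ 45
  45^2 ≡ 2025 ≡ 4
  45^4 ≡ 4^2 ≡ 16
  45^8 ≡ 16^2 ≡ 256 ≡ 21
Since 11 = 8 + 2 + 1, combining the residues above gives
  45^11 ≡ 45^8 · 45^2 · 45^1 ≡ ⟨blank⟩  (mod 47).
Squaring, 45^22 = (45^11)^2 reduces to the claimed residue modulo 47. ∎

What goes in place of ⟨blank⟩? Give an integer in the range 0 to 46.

Multiply the listed residues: 21 · 4 · 45 = 84 → 3780.
Reducing modulo 47: 3780 = 80·47 + 20, so 45^11 ≡ 20.

20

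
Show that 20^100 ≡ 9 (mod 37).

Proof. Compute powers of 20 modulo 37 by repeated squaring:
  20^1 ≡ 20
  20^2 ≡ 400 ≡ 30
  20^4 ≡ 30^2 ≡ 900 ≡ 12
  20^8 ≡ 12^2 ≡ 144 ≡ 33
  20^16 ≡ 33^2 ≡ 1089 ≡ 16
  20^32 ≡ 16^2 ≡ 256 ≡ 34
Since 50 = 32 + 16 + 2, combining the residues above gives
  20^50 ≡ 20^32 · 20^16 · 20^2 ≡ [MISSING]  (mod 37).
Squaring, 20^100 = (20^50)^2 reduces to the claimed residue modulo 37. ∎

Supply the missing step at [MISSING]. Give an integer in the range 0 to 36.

Multiply the listed residues: 34 · 16 · 30 = 544 → 16320.
Reducing modulo 37: 16320 = 441·37 + 3, so 20^50 ≡ 3.

3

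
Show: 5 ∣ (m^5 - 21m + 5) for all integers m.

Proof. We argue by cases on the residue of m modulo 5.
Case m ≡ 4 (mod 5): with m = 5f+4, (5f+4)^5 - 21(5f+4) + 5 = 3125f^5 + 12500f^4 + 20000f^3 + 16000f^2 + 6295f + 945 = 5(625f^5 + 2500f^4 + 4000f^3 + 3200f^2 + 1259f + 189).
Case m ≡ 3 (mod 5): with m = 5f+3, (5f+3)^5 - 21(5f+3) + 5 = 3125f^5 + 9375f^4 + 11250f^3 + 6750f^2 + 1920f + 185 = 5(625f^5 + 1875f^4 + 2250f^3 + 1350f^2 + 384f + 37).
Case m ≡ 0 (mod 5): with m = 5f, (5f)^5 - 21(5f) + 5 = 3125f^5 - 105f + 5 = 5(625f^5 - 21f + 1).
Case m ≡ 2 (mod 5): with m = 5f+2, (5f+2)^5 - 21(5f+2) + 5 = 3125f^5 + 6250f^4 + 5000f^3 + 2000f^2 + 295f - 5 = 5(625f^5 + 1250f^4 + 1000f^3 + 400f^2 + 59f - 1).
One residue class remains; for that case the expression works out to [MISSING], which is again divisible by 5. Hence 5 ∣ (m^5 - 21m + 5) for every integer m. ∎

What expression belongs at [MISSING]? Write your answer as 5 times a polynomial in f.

5(625f^5 + 625f^4 + 250f^3 + 50f^2 - 16f - 3)

The residues treated are {4, 3, 0, 2}, so the missing case is m ≡ 1 (mod 5); write m = 5f+1.
Then (5f+1)^5 - 21(5f+1) + 5 = 3125f^5 + 3125f^4 + 1250f^3 + 250f^2 - 80f - 15 = 5(625f^5 + 625f^4 + 250f^3 + 50f^2 - 16f - 3).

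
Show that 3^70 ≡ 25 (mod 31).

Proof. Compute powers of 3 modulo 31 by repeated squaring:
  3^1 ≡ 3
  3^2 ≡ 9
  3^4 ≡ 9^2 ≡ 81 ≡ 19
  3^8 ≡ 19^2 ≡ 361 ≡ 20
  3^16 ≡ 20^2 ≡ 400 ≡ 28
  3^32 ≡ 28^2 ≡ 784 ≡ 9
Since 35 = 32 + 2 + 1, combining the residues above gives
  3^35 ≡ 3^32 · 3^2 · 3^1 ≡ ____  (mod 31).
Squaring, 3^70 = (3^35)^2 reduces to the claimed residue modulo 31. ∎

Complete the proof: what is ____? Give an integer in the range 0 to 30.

Multiply the listed residues: 9 · 9 · 3 = 81 → 243.
Reducing modulo 31: 243 = 7·31 + 26, so 3^35 ≡ 26.

26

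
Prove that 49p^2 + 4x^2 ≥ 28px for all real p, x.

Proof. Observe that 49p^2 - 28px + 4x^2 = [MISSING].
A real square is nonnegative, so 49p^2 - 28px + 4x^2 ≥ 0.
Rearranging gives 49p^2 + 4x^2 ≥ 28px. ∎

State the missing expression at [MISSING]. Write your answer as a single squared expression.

The leading and trailing coefficients are 7^2 and 2^2, and 28 = 2·7·2, so the trinomial is (7p - 2x)^2.
Hence 49p^2 - 28px + 4x^2 ≥ 0.

(7p - 2x)^2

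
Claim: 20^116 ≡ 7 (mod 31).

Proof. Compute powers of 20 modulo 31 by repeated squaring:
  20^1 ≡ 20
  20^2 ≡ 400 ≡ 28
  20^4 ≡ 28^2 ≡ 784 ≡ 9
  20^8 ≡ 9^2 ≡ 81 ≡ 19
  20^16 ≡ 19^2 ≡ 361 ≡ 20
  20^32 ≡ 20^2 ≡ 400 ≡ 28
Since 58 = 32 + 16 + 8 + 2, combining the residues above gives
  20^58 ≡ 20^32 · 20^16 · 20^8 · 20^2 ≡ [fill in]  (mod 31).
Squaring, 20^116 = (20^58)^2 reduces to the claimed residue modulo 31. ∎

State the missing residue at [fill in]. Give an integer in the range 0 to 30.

20^32 · 20^16 · 20^8 · 20^2 ≡ 28 · 20 · 19 · 28 = 297920.
297920 mod 31 = 10, so 20^58 ≡ 10 (mod 31).

10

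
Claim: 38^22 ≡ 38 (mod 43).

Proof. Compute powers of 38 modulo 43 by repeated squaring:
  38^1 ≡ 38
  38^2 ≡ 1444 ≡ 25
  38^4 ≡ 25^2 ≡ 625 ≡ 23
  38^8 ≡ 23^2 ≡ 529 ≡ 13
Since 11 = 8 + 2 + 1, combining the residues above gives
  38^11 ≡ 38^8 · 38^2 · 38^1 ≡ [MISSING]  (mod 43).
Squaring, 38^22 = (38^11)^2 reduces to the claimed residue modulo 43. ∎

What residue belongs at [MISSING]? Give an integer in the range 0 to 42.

Multiply the listed residues: 13 · 25 · 38 = 325 → 12350.
Reducing modulo 43: 12350 = 287·43 + 9, so 38^11 ≡ 9.

9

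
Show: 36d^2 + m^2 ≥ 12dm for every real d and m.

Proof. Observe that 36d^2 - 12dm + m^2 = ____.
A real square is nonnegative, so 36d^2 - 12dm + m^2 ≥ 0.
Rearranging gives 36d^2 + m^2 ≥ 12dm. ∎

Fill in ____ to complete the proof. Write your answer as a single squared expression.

The leading and trailing coefficients are 6^2 and 1^2, and 12 = 2·6·1, so the trinomial is (6d - m)^2.
Hence 36d^2 - 12dm + m^2 ≥ 0.

(6d - m)^2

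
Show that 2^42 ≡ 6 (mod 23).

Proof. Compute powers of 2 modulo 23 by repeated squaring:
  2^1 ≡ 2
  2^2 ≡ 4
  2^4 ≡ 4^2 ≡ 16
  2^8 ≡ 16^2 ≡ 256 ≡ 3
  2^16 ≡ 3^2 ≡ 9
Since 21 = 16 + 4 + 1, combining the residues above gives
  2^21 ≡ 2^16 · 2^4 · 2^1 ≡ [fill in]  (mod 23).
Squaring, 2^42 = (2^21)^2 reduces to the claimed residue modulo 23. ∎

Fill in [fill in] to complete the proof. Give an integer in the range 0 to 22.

Multiply the listed residues: 9 · 16 · 2 = 144 → 288.
Reducing modulo 23: 288 = 12·23 + 12, so 2^21 ≡ 12.

12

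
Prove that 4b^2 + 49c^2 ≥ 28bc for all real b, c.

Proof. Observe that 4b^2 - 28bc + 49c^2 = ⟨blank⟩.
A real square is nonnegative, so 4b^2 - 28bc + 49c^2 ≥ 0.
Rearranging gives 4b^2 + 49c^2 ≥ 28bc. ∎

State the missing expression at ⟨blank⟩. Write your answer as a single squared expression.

The leading and trailing coefficients are 2^2 and 7^2, and 28 = 2·2·7, so the trinomial is (2b - 7c)^2.
Hence 4b^2 - 28bc + 49c^2 ≥ 0.

(2b - 7c)^2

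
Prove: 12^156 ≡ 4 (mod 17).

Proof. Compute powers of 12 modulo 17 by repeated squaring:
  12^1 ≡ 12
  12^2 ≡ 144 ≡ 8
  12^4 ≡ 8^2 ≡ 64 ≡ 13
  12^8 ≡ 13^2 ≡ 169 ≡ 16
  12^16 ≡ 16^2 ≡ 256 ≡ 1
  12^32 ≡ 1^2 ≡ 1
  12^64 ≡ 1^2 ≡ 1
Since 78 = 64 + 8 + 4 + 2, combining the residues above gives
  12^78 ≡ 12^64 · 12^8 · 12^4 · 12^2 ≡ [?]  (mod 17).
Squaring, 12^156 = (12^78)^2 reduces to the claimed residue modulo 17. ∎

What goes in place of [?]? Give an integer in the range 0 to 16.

15

Multiply the listed residues: 1 · 16 · 13 · 8 = 16 → 208 → 1664.
Reducing modulo 17: 1664 = 97·17 + 15, so 12^78 ≡ 15.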